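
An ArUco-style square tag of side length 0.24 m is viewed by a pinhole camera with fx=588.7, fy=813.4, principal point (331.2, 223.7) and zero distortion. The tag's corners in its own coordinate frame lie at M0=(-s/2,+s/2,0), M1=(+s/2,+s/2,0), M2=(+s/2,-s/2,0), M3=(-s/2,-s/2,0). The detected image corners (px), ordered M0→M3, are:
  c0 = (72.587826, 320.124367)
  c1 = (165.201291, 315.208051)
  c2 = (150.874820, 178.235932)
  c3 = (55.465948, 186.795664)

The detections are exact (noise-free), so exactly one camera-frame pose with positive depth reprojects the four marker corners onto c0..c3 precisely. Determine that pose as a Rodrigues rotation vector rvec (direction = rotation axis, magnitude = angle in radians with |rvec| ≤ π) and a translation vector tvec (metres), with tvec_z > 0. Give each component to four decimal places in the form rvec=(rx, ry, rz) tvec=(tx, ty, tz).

rvec=(0.2055, 0.1422, -0.0682) tvec=(-0.5253, 0.0475, 1.4017)

Intrinsics K: fx=588.7, fy=813.4, cx=331.2, cy=223.7
Marker side s = 0.24 m; corners in marker frame (Z=0):
  M0 = (-0.1200, +0.1200, 0)
  M1 = (+0.1200, +0.1200, 0)
  M2 = (+0.1200, -0.1200, 0)
  M3 = (-0.1200, -0.1200, 0)
Detected image corners:
  c0 = (72.587826, 320.124367) px
  c1 = (165.201291, 315.208051) px
  c2 = (150.874820, 178.235932) px
  c3 = (55.465948, 186.795664) px
Planar DLT: solve 8×8 A·h = b for H (H[2,2]=1):
  H  [+379.92579 +81.30236 +110.57217]
  H  [-54.27360 +598.41937 +251.28101]
  H  [-0.10527 +0.14150 +1.00000]
B = K⁻¹H; ‖b₁‖=0.713411, ‖b₂‖=0.713411; λ = 2/(‖b₁‖+‖b₂‖) = 1.401717, sign → tz>0 ⇒ λ=+1.401717
r₁ = λ·B[:,0] = (+0.98763,-0.05295,-0.14756); r₂ = λ·B[:,1] = (+0.08200,+0.97670,+0.19835)
r₃ = r₁×r₂ = (+0.13362,-0.20799,+0.96896); SVD([r₁ r₂ r₃]) → R = UVᵀ:
  R  [+0.98763 +0.08200 +0.13362]
  R  [-0.05295 +0.97670 -0.20799]
  R  [-0.14756 +0.19835 +0.96896]
t = (-0.52532, +0.04753, +1.40172) m
tr R = 2.933291; θ = arccos((tr R − 1)/2) = 0.259003 rad = 14.840°
axis k = ((R−Rᵀ)₃₂, (R−Rᵀ)₁₃, (R−Rᵀ)₂₁) / (2 sinθ) = (+0.793270, +0.548929, -0.263438)
rvec = θ·k = (+0.205460, +0.142174, -0.068231)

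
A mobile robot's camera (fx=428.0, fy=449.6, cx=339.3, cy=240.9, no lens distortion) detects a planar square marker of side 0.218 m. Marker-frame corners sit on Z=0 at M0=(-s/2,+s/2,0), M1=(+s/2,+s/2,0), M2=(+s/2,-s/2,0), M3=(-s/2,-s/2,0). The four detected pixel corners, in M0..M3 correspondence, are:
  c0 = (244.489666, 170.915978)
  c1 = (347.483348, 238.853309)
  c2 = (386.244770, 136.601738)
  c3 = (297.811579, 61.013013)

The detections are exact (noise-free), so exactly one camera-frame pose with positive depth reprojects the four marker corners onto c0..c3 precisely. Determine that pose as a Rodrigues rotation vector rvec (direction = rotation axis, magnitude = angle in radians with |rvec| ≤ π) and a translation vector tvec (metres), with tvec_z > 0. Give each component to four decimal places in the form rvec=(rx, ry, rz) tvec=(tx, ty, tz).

rvec=(-0.2077, -0.5553, 0.4523) tvec=(-0.0286, -0.1505, 0.7600)

Intrinsics K: fx=428.0, fy=449.6, cx=339.3, cy=240.9
Marker side s = 0.218 m; corners in marker frame (Z=0):
  M0 = (-0.1090, +0.1090, 0)
  M1 = (+0.1090, +0.1090, 0)
  M2 = (+0.1090, -0.1090, 0)
  M3 = (-0.1090, -0.1090, 0)
Detected image corners:
  c0 = (244.489666, 170.915978) px
  c1 = (347.483348, 238.853309) px
  c2 = (386.244770, 136.601738) px
  c3 = (297.811579, 61.013013) px
Planar DLT: solve 8×8 A·h = b for H (H[2,2]=1):
  H  [+630.83220 -338.64171 +323.18728]
  H  [+421.95603 +423.72295 +151.86588]
  H  [+0.60581 -0.40641 +1.00000]
B = K⁻¹H; ‖b₁‖=1.315761, ‖b₂‖=1.315761; λ = 2/(‖b₁‖+‖b₂‖) = 0.760016, sign → tz>0 ⇒ λ=+0.760016
r₁ = λ·B[:,0] = (+0.75519,+0.46658,+0.46043); r₂ = λ·B[:,1] = (-0.35648,+0.88177,-0.30888)
r₃ = r₁×r₂ = (-0.55011,+0.06913,+0.83223); SVD([r₁ r₂ r₃]) → R = UVᵀ:
  R  [+0.75519 -0.35648 -0.55011]
  R  [+0.46658 +0.88177 +0.06913]
  R  [+0.46043 -0.30888 +0.83223]
t = (-0.02861, -0.15051, +0.76002) m
tr R = 2.469184; θ = arccos((tr R − 1)/2) = 0.745731 rad = 42.727°
axis k = ((R−Rᵀ)₃₂, (R−Rᵀ)₁₃, (R−Rᵀ)₂₁) / (2 sinθ) = (-0.278553, -0.744675, +0.606521)
rvec = θ·k = (-0.207726, -0.555327, +0.452302)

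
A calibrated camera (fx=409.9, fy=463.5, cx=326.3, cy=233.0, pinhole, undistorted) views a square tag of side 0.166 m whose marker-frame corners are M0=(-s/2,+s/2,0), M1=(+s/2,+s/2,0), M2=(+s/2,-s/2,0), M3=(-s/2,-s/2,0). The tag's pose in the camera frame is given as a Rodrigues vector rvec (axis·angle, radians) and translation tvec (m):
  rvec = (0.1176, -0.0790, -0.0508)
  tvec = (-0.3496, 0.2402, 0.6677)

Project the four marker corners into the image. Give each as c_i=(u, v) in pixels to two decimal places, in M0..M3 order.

c0=(64.71, 458.85) c1=(168.57, 448.48) c2=(159.17, 339.99) c3=(51.96, 348.58)

Intrinsics K: fx=409.9, fy=463.5, cx=326.3, cy=233.0
Marker side s = 0.166 m; corners in marker frame (Z=0):
  M0 = (-0.0830, +0.0830, 0)
  M1 = (+0.0830, +0.0830, 0)
  M2 = (+0.0830, -0.0830, 0)
  M3 = (-0.0830, -0.0830, 0)
rvec = (0.1176, -0.0790, -0.0508), |rvec| = θ = 0.15050 rad = 8.623°
Rodrigues: sinθ=0.14994, 1−cosθ=0.01130; R = I + sinθ·[k]× + (1−cosθ)·[k]×²:
    [+0.99560 +0.04597 -0.08168]
    [-0.05524 +0.99181 -0.11515]
    [+0.07572 +0.11916 +0.98998]
t = (-0.3496, 0.2402, 0.6677) m
M0: Pc = R·M0+t = (-0.42842, +0.32711, +0.67131); u = 409.9·(-0.42842)/0.67131 + 326.3 = 64.7068, v = 463.5·(+0.32711)/0.67131 + 233.0 = 458.8487
M1: Pc = R·M1+t = (-0.26315, +0.31793, +0.68388); u = 409.9·(-0.26315)/0.68388 + 326.3 = 168.5737, v = 463.5·(+0.31793)/0.68388 + 233.0 = 448.4821
M2: Pc = R·M2+t = (-0.27078, +0.15329, +0.66409); u = 409.9·(-0.27078)/0.66409 + 326.3 = 159.1654, v = 463.5·(+0.15329)/0.66409 + 233.0 = 339.9907
M3: Pc = R·M3+t = (-0.43605, +0.16247, +0.65152); u = 409.9·(-0.43605)/0.65152 + 326.3 = 51.9636, v = 463.5·(+0.16247)/0.65152 + 233.0 = 348.5789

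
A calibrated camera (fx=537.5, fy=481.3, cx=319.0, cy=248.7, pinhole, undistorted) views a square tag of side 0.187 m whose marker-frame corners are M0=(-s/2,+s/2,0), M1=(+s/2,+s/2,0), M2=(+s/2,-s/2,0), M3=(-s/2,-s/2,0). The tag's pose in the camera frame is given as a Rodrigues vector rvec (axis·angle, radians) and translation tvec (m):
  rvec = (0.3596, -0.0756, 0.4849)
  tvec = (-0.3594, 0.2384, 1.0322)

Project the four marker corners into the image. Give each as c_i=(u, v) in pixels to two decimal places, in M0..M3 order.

c0=(69.74, 374.60) c1=(158.93, 408.17) c2=(195.84, 344.68) c3=(102.33, 307.20)

Intrinsics K: fx=537.5, fy=481.3, cx=319.0, cy=248.7
Marker side s = 0.187 m; corners in marker frame (Z=0):
  M0 = (-0.0935, +0.0935, 0)
  M1 = (+0.0935, +0.0935, 0)
  M2 = (+0.0935, -0.0935, 0)
  M3 = (-0.0935, -0.0935, 0)
rvec = (0.3596, -0.0756, 0.4849), |rvec| = θ = 0.60840 rad = 34.859°
Rodrigues: sinθ=0.57156, 1−cosθ=0.17944; R = I + sinθ·[k]× + (1−cosθ)·[k]×²:
    [+0.88325 -0.46871 +0.01351]
    [+0.44236 +0.82333 -0.35559]
    [+0.15555 +0.32005 +0.93454]
t = (-0.3594, 0.2384, 1.0322) m
M0: Pc = R·M0+t = (-0.48581, +0.27402, +1.04758); u = 537.5·(-0.48581)/1.04758 + 319.0 = 69.7381, v = 481.3·(+0.27402)/1.04758 + 248.7 = 374.5962
M1: Pc = R·M1+t = (-0.32064, +0.35674, +1.07667); u = 537.5·(-0.32064)/1.07667 + 319.0 = 158.9280, v = 481.3·(+0.35674)/1.07667 + 248.7 = 408.1732
M2: Pc = R·M2+t = (-0.23299, +0.20278, +1.01682); u = 537.5·(-0.23299)/1.01682 + 319.0 = 195.8384, v = 481.3·(+0.20278)/1.01682 + 248.7 = 344.6830
M3: Pc = R·M3+t = (-0.39816, +0.12006, +0.98773); u = 537.5·(-0.39816)/0.98773 + 319.0 = 102.3313, v = 481.3·(+0.12006)/0.98773 + 248.7 = 307.2018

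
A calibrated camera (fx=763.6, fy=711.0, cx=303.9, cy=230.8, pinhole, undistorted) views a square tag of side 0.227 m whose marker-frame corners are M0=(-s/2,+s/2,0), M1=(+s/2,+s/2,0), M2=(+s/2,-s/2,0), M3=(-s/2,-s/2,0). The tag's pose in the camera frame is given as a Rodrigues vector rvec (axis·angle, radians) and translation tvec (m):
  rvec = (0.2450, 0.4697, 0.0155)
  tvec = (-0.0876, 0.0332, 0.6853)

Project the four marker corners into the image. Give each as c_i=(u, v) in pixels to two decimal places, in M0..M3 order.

c0=(119.57, 356.90) c1=(325.09, 393.53) c2=(315.15, 150.19) c3=(95.44, 145.55)

Intrinsics K: fx=763.6, fy=711.0, cx=303.9, cy=230.8
Marker side s = 0.227 m; corners in marker frame (Z=0):
  M0 = (-0.1135, +0.1135, 0)
  M1 = (+0.1135, +0.1135, 0)
  M2 = (+0.1135, -0.1135, 0)
  M3 = (-0.1135, -0.1135, 0)
rvec = (0.2450, 0.4697, 0.0155), |rvec| = θ = 0.52998 rad = 30.366°
Rodrigues: sinθ=0.50552, 1−cosθ=0.13718; R = I + sinθ·[k]× + (1−cosθ)·[k]×²:
    [+0.89213 +0.04142 +0.44987]
    [+0.07099 +0.97057 -0.23013]
    [-0.44616 +0.23725 +0.86293]
t = (-0.0876, 0.0332, 0.6853) m
M0: Pc = R·M0+t = (-0.18416, +0.13530, +0.76287); u = 763.6·(-0.18416)/0.76287 + 303.9 = 119.5672, v = 711.0·(+0.13530)/0.76287 + 230.8 = 356.9029
M1: Pc = R·M1+t = (+0.01836, +0.15142, +0.66159); u = 763.6·(+0.01836)/0.66159 + 303.9 = 325.0887, v = 711.0·(+0.15142)/0.66159 + 230.8 = 393.5253
M2: Pc = R·M2+t = (+0.00896, -0.06890, +0.60773); u = 763.6·(+0.00896)/0.60773 + 303.9 = 315.1527, v = 711.0·(-0.06890)/0.60773 + 230.8 = 150.1900
M3: Pc = R·M3+t = (-0.19356, -0.08502, +0.70901); u = 763.6·(-0.19356)/0.70901 + 303.9 = 95.4396, v = 711.0·(-0.08502)/0.70901 + 230.8 = 145.5452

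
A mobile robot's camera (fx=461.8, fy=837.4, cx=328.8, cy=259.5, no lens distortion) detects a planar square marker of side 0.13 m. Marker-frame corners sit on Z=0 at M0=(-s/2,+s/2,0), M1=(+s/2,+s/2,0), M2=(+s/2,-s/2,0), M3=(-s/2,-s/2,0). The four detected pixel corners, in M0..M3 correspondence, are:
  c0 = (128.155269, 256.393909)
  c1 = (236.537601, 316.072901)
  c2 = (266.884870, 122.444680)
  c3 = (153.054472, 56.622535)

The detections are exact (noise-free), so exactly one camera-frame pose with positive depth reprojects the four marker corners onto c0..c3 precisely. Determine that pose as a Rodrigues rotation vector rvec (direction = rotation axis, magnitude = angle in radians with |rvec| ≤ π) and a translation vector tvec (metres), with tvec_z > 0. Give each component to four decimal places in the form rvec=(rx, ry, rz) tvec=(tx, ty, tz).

Intrinsics K: fx=461.8, fy=837.4, cx=328.8, cy=259.5
Marker side s = 0.13 m; corners in marker frame (Z=0):
  M0 = (-0.0650, +0.0650, 0)
  M1 = (+0.0650, +0.0650, 0)
  M2 = (+0.0650, -0.0650, 0)
  M3 = (-0.0650, -0.0650, 0)
Detected image corners:
  c0 = (128.155269, 256.393909) px
  c1 = (236.537601, 316.072901) px
  c2 = (266.884870, 122.444680) px
  c3 = (153.054472, 56.622535) px
Planar DLT: solve 8×8 A·h = b for H (H[2,2]=1):
  H  [+875.90570 -133.23081 +196.19580]
  H  [+502.94841 +1588.96205 +190.69793]
  H  [+0.11110 +0.40481 +1.00000]
B = K⁻¹H; ‖b₁‖=1.906998, ‖b₂‖=1.906998; λ = 2/(‖b₁‖+‖b₂‖) = 0.524384, sign → tz>0 ⇒ λ=+0.524384
r₁ = λ·B[:,0] = (+0.95313,+0.29690,+0.05826); r₂ = λ·B[:,1] = (-0.30243,+0.92923,+0.21228)
r₃ = r₁×r₂ = (+0.00889,-0.21995,+0.97547); SVD([r₁ r₂ r₃]) → R = UVᵀ:
  R  [+0.95313 -0.30243 +0.00889]
  R  [+0.29690 +0.92923 -0.21995]
  R  [+0.05826 +0.21228 +0.97547]
t = (-0.15058, -0.04308, +0.52438) m
tr R = 2.857837; θ = arccos((tr R − 1)/2) = 0.379315 rad = 21.733°
axis k = ((R−Rᵀ)₃₂, (R−Rᵀ)₁₃, (R−Rᵀ)₂₁) / (2 sinθ) = (+0.583637, -0.066664, +0.809274)
rvec = θ·k = (+0.221382, -0.025287, +0.306969)

rvec=(0.2214, -0.0253, 0.3070) tvec=(-0.1506, -0.0431, 0.5244)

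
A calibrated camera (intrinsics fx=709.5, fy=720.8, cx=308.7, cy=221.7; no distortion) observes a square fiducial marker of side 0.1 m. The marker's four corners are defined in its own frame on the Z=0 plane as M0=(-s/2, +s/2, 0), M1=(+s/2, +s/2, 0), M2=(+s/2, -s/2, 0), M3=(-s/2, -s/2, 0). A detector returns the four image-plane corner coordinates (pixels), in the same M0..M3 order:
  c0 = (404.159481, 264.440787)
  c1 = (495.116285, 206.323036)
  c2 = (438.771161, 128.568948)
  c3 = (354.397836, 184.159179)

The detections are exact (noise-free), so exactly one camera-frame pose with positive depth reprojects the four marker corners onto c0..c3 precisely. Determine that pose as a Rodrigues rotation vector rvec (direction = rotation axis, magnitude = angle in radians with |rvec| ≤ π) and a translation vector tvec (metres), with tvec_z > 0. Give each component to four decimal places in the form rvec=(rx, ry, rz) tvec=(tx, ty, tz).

Intrinsics K: fx=709.5, fy=720.8, cx=308.7, cy=221.7
Marker side s = 0.1 m; corners in marker frame (Z=0):
  M0 = (-0.0500, +0.0500, 0)
  M1 = (+0.0500, +0.0500, 0)
  M2 = (+0.0500, -0.0500, 0)
  M3 = (-0.0500, -0.0500, 0)
Detected image corners:
  c0 = (404.159481, 264.440787) px
  c1 = (495.116285, 206.323036) px
  c2 = (438.771161, 128.568948) px
  c3 = (354.397836, 184.159179) px
Planar DLT: solve 8×8 A·h = b for H (H[2,2]=1):
  H  [+810.58148 +251.86112 +421.90181]
  H  [-598.20847 +661.38519 +194.79139]
  H  [-0.15359 -0.65803 +1.00000]
B = K⁻¹H; ‖b₁‖=1.448647, ‖b₂‖=1.448647; λ = 2/(‖b₁‖+‖b₂‖) = 0.690299, sign → tz>0 ⇒ λ=+0.690299
r₁ = λ·B[:,0] = (+0.83478,-0.54029,-0.10602); r₂ = λ·B[:,1] = (+0.44268,+0.77311,-0.45424)
r₃ = r₁×r₂ = (+0.32739,+0.33225,+0.88455); SVD([r₁ r₂ r₃]) → R = UVᵀ:
  R  [+0.83478 +0.44268 +0.32739]
  R  [-0.54029 +0.77311 +0.33225]
  R  [-0.10602 -0.45424 +0.88455]
t = (+0.11014, -0.02577, +0.69030) m
tr R = 2.492436; θ = arccos((tr R − 1)/2) = 0.728434 rad = 41.736°
axis k = ((R−Rᵀ)₃₂, (R−Rᵀ)₁₃, (R−Rᵀ)₂₁) / (2 sinθ) = (-0.590722, +0.325529, -0.738294)
rvec = θ·k = (-0.430302, +0.237126, -0.537798)

rvec=(-0.4303, 0.2371, -0.5378) tvec=(0.1101, -0.0258, 0.6903)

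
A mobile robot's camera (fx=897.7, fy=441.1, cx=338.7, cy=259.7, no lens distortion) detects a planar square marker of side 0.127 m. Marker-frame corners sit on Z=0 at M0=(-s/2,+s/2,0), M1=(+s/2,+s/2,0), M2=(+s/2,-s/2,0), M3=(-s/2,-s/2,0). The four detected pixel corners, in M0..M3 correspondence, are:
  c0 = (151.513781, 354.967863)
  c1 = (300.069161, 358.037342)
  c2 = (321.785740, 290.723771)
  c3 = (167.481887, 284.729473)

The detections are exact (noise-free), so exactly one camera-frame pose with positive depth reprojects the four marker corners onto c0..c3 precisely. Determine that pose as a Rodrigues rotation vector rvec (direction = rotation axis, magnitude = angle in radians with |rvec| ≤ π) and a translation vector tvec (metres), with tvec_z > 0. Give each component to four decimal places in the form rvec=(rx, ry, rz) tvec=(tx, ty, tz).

rvec=(0.2733, -0.2223, 0.1263) tvec=(-0.0853, 0.1073, 0.7492)

Intrinsics K: fx=897.7, fy=441.1, cx=338.7, cy=259.7
Marker side s = 0.127 m; corners in marker frame (Z=0):
  M0 = (-0.0635, +0.0635, 0)
  M1 = (+0.0635, +0.0635, 0)
  M2 = (+0.0635, -0.0635, 0)
  M3 = (-0.0635, -0.0635, 0)
Detected image corners:
  c0 = (151.513781, 354.967863) px
  c1 = (300.069161, 358.037342) px
  c2 = (321.785740, 290.723771) px
  c3 = (167.481887, 284.729473) px
Planar DLT: solve 8×8 A·h = b for H (H[2,2]=1):
  H  [+1265.40053 -69.35821 +236.51349]
  H  [+136.12928 +650.12640 +322.89723]
  H  [+0.31260 +0.33780 +1.00000]
B = K⁻¹H; ‖b₁‖=1.334774, ‖b₂‖=1.334774; λ = 2/(‖b₁‖+‖b₂‖) = 0.749190, sign → tz>0 ⇒ λ=+0.749190
r₁ = λ·B[:,0] = (+0.96770,+0.09333,+0.23419); r₂ = λ·B[:,1] = (-0.15337,+0.95521,+0.25308)
r₃ = r₁×r₂ = (-0.20009,-0.28082,+0.93867); SVD([r₁ r₂ r₃]) → R = UVᵀ:
  R  [+0.96770 -0.15337 -0.20009]
  R  [+0.09333 +0.95521 -0.28082]
  R  [+0.23419 +0.25308 +0.93867]
t = (-0.08528, +0.10734, +0.74919) m
tr R = 2.861582; θ = arccos((tr R − 1)/2) = 0.374226 rad = 21.442°
axis k = ((R−Rᵀ)₃₂, (R−Rᵀ)₁₃, (R−Rᵀ)₂₁) / (2 sinθ) = (+0.730271, -0.594007, +0.337431)
rvec = θ·k = (+0.273286, -0.222293, +0.126275)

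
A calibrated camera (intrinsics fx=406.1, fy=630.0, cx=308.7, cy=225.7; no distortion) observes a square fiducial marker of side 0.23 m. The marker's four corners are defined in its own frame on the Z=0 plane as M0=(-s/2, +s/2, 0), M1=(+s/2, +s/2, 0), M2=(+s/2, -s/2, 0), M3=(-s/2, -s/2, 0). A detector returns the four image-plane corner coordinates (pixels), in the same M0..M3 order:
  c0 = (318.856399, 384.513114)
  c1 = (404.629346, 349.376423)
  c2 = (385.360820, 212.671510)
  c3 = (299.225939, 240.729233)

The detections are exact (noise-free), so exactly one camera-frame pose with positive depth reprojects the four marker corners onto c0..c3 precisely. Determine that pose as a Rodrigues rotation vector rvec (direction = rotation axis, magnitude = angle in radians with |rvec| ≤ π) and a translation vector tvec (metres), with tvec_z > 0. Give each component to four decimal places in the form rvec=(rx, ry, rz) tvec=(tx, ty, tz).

rvec=(-0.0528, -0.2136, -0.2054) tvec=(0.1107, 0.1135, 1.0143)

Intrinsics K: fx=406.1, fy=630.0, cx=308.7, cy=225.7
Marker side s = 0.23 m; corners in marker frame (Z=0):
  M0 = (-0.1150, +0.1150, 0)
  M1 = (+0.1150, +0.1150, 0)
  M2 = (+0.1150, -0.1150, 0)
  M3 = (-0.1150, -0.1150, 0)
Detected image corners:
  c0 = (318.856399, 384.513114) px
  c1 = (404.629346, 349.376423) px
  c2 = (385.360820, 212.671510) px
  c3 = (299.225939, 240.729233) px
Planar DLT: solve 8×8 A·h = b for H (H[2,2]=1):
  H  [+448.60362 +74.04286 +353.03620]
  H  [-74.18041 +600.52737 +296.19550]
  H  [+0.21274 -0.02983 +1.00000]
B = K⁻¹H; ‖b₁‖=0.985915, ‖b₂‖=0.985915; λ = 2/(‖b₁‖+‖b₂‖) = 1.014286, sign → tz>0 ⇒ λ=+1.014286
r₁ = λ·B[:,0] = (+0.95642,-0.19673,+0.21578); r₂ = λ·B[:,1] = (+0.20793,+0.97768,-0.03026)
r₃ = r₁×r₂ = (-0.20501,+0.07381,+0.97597); SVD([r₁ r₂ r₃]) → R = UVᵀ:
  R  [+0.95642 +0.20793 -0.20501]
  R  [-0.19673 +0.97768 +0.07381]
  R  [+0.21578 -0.03026 +0.97597]
t = (+0.11074, +0.11350, +1.01429) m
tr R = 2.910067; θ = arccos((tr R − 1)/2) = 0.301024 rad = 17.247°
axis k = ((R−Rᵀ)₃₂, (R−Rᵀ)₁₃, (R−Rᵀ)₂₁) / (2 sinθ) = (-0.175485, -0.709597, -0.682405)
rvec = θ·k = (-0.052825, -0.213606, -0.205420)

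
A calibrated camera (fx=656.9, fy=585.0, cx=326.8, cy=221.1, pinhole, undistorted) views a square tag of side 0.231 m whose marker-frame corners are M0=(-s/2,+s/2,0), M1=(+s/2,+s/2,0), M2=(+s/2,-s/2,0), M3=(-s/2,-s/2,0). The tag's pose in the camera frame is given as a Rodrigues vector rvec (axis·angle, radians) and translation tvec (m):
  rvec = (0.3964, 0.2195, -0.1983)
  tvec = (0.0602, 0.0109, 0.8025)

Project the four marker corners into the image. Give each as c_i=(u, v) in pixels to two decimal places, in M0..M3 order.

c0=(309.15, 309.81) c1=(486.07, 291.59) c2=(455.84, 132.79) c3=(262.55, 164.49)

Intrinsics K: fx=656.9, fy=585.0, cx=326.8, cy=221.1
Marker side s = 0.231 m; corners in marker frame (Z=0):
  M0 = (-0.1155, +0.1155, 0)
  M1 = (+0.1155, +0.1155, 0)
  M2 = (+0.1155, -0.1155, 0)
  M3 = (-0.1155, -0.1155, 0)
rvec = (0.3964, 0.2195, -0.1983), |rvec| = θ = 0.49461 rad = 28.339°
Rodrigues: sinθ=0.47469, 1−cosθ=0.11984; R = I + sinθ·[k]× + (1−cosθ)·[k]×²:
    [+0.95713 +0.23294 +0.17215]
    [-0.14769 +0.90376 -0.40176]
    [-0.24917 +0.35911 +0.89942]
t = (0.0602, 0.0109, 0.8025) m
M0: Pc = R·M0+t = (-0.02344, +0.13234, +0.87276); u = 656.9·(-0.02344)/0.87276 + 326.8 = 309.1540, v = 585.0·(+0.13234)/0.87276 + 221.1 = 309.8076
M1: Pc = R·M1+t = (+0.19765, +0.09823, +0.81520); u = 656.9·(+0.19765)/0.81520 + 326.8 = 486.0722, v = 585.0·(+0.09823)/0.81520 + 221.1 = 291.5887
M2: Pc = R·M2+t = (+0.14384, -0.11054, +0.73224); u = 656.9·(+0.14384)/0.73224 + 326.8 = 455.8437, v = 585.0·(-0.11054)/0.73224 + 221.1 = 132.7864
M3: Pc = R·M3+t = (-0.07725, -0.07643, +0.78980); u = 656.9·(-0.07725)/0.78980 + 326.8 = 262.5463, v = 585.0·(-0.07643)/0.78980 + 221.1 = 164.4917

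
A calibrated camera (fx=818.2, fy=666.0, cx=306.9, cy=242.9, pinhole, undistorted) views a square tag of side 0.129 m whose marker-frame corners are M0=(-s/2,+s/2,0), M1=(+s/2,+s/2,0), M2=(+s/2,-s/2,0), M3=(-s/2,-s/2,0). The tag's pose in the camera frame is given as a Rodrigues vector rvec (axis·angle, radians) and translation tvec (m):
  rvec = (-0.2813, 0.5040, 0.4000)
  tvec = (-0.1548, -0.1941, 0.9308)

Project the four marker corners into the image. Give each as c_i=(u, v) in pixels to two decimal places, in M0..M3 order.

Intrinsics K: fx=818.2, fy=666.0, cx=306.9, cy=242.9
Marker side s = 0.129 m; corners in marker frame (Z=0):
  M0 = (-0.0645, +0.0645, 0)
  M1 = (+0.0645, +0.0645, 0)
  M2 = (+0.0645, -0.0645, 0)
  M3 = (-0.0645, -0.0645, 0)
rvec = (-0.2813, 0.5040, 0.4000), |rvec| = θ = 0.70224 rad = 40.236°
Rodrigues: sinθ=0.64593, 1−cosθ=0.23660; R = I + sinθ·[k]× + (1−cosθ)·[k]×²:
    [+0.80136 -0.43595 +0.40960]
    [+0.29990 +0.88527 +0.35547]
    [-0.51757 -0.16202 +0.84016]
t = (-0.1548, -0.1941, 0.9308) m
M0: Pc = R·M0+t = (-0.23461, -0.15634, +0.95373); u = 818.2·(-0.23461)/0.95373 + 306.9 = 105.6331, v = 666.0·(-0.15634)/0.95373 + 242.9 = 133.7237
M1: Pc = R·M1+t = (-0.13123, -0.11766, +0.88697); u = 818.2·(-0.13123)/0.88697 + 306.9 = 185.8435, v = 666.0·(-0.11766)/0.88697 + 242.9 = 154.5549
M2: Pc = R·M2+t = (-0.07499, -0.23186, +0.90787); u = 818.2·(-0.07499)/0.90787 + 306.9 = 239.3132, v = 666.0·(-0.23186)/0.90787 + 242.9 = 72.8132
M3: Pc = R·M3+t = (-0.17837, -0.27054, +0.97463); u = 818.2·(-0.17837)/0.97463 + 306.9 = 157.1599, v = 666.0·(-0.27054)/0.97463 + 242.9 = 58.0284

c0=(105.63, 133.72) c1=(185.84, 154.55) c2=(239.31, 72.81) c3=(157.16, 58.03)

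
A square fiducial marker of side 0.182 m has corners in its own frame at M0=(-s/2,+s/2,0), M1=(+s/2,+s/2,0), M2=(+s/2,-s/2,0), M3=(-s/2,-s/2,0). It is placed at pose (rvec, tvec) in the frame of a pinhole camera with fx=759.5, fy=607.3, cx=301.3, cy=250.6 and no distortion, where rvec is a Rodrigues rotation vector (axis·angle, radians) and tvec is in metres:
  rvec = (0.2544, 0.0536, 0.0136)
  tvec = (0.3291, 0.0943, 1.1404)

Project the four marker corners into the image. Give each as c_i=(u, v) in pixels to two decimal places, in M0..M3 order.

c0=(455.82, 344.46) c1=(576.19, 347.15) c2=(588.34, 255.01) c3=(462.96, 252.98)

Intrinsics K: fx=759.5, fy=607.3, cx=301.3, cy=250.6
Marker side s = 0.182 m; corners in marker frame (Z=0):
  M0 = (-0.0910, +0.0910, 0)
  M1 = (+0.0910, +0.0910, 0)
  M2 = (+0.0910, -0.0910, 0)
  M3 = (-0.0910, -0.0910, 0)
rvec = (0.2544, 0.0536, 0.0136), |rvec| = θ = 0.26034 rad = 14.916°
Rodrigues: sinθ=0.25741, 1−cosθ=0.03370; R = I + sinθ·[k]× + (1−cosθ)·[k]×²:
    [+0.99848 -0.00667 +0.05472]
    [+0.02023 +0.96773 -0.25117]
    [-0.05128 +0.25190 +0.96639]
t = (0.3291, 0.0943, 1.1404) m
M0: Pc = R·M0+t = (+0.23763, +0.18052, +1.16799); u = 759.5·(+0.23763)/1.16799 + 301.3 = 455.8231, v = 607.3·(+0.18052)/1.16799 + 250.6 = 344.4635
M1: Pc = R·M1+t = (+0.41935, +0.18420, +1.15866); u = 759.5·(+0.41935)/1.15866 + 301.3 = 576.1874, v = 607.3·(+0.18420)/1.15866 + 250.6 = 347.1490
M2: Pc = R·M2+t = (+0.42057, +0.00808, +1.11281); u = 759.5·(+0.42057)/1.11281 + 301.3 = 588.3403, v = 607.3·(+0.00808)/1.11281 + 250.6 = 255.0080
M3: Pc = R·M3+t = (+0.23885, +0.00440, +1.12214); u = 759.5·(+0.23885)/1.12214 + 301.3 = 462.9575, v = 607.3·(+0.00440)/1.12214 + 250.6 = 252.9790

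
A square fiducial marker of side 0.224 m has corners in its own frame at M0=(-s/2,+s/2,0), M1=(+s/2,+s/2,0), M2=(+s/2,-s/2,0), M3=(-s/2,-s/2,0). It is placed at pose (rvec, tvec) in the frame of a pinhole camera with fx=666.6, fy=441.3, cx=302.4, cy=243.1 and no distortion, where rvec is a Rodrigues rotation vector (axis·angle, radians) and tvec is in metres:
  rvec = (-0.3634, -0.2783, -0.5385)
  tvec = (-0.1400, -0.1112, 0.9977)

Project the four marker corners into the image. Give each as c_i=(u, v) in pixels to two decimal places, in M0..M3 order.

Intrinsics K: fx=666.6, fy=441.3, cx=302.4, cy=243.1
Marker side s = 0.224 m; corners in marker frame (Z=0):
  M0 = (-0.1120, +0.1120, 0)
  M1 = (+0.1120, +0.1120, 0)
  M2 = (+0.1120, -0.1120, 0)
  M3 = (-0.1120, -0.1120, 0)
rvec = (-0.3634, -0.2783, -0.5385), |rvec| = θ = 0.70675 rad = 40.494°
Rodrigues: sinθ=0.64936, 1−cosθ=0.23952; R = I + sinθ·[k]× + (1−cosθ)·[k]×²:
    [+0.82380 +0.54327 -0.16186]
    [-0.44628 +0.79762 +0.40576]
    [+0.34954 -0.26203 +0.89953]
t = (-0.1400, -0.1112, 0.9977) m
M0: Pc = R·M0+t = (-0.17142, +0.02812, +0.92920); u = 666.6·(-0.17142)/0.92920 + 302.4 = 179.4257, v = 441.3·(+0.02812)/0.92920 + 243.1 = 256.4532
M1: Pc = R·M1+t = (+0.01311, -0.07185, +1.00750); u = 666.6·(+0.01311)/1.00750 + 302.4 = 311.0759, v = 441.3·(-0.07185)/1.00750 + 243.1 = 211.6286
M2: Pc = R·M2+t = (-0.10858, -0.25052, +1.06620); u = 666.6·(-0.10858)/1.06620 + 302.4 = 234.5140, v = 441.3·(-0.25052)/1.06620 + 243.1 = 139.4109
M3: Pc = R·M3+t = (-0.29311, -0.15055, +0.98790); u = 666.6·(-0.29311)/0.98790 + 302.4 = 104.6175, v = 441.3·(-0.15055)/0.98790 + 243.1 = 175.8485

c0=(179.43, 256.45) c1=(311.08, 211.63) c2=(234.51, 139.41) c3=(104.62, 175.85)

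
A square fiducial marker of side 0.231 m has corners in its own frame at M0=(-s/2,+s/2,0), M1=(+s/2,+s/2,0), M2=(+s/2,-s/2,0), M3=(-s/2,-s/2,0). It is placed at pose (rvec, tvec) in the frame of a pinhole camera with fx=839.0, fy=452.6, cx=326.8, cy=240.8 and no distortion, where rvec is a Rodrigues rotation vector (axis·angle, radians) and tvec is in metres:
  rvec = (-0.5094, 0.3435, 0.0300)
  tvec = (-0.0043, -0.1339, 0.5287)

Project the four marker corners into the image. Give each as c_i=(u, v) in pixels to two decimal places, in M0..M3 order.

c0=(120.08, 217.44) c1=(502.88, 199.79) c2=(507.74, 40.44) c3=(191.64, 74.52)

Intrinsics K: fx=839.0, fy=452.6, cx=326.8, cy=240.8
Marker side s = 0.231 m; corners in marker frame (Z=0):
  M0 = (-0.1155, +0.1155, 0)
  M1 = (+0.1155, +0.1155, 0)
  M2 = (+0.1155, -0.1155, 0)
  M3 = (-0.1155, -0.1155, 0)
rvec = (-0.5094, 0.3435, 0.0300), |rvec| = θ = 0.61513 rad = 35.244°
Rodrigues: sinθ=0.57706, 1−cosθ=0.18330; R = I + sinθ·[k]× + (1−cosθ)·[k]×²:
    [+0.94240 -0.11291 +0.31484]
    [-0.05662 +0.87386 +0.48287]
    [-0.32965 -0.47289 +0.81714]
t = (-0.0043, -0.1339, 0.5287) m
M0: Pc = R·M0+t = (-0.12619, -0.02643, +0.51216); u = 839.0·(-0.12619)/0.51216 + 326.8 = 120.0810, v = 452.6·(-0.02643)/0.51216 + 240.8 = 217.4439
M1: Pc = R·M1+t = (+0.09151, -0.03951, +0.43601); u = 839.0·(+0.09151)/0.43601 + 326.8 = 502.8846, v = 452.6·(-0.03951)/0.43601 + 240.8 = 199.7874
M2: Pc = R·M2+t = (+0.11759, -0.24137, +0.54524); u = 839.0·(+0.11759)/0.54524 + 326.8 = 507.7409, v = 452.6·(-0.24137)/0.54524 + 240.8 = 40.4414
M3: Pc = R·M3+t = (-0.10011, -0.22829, +0.62139); u = 839.0·(-0.10011)/0.62139 + 326.8 = 191.6365, v = 452.6·(-0.22829)/0.62139 + 240.8 = 74.5211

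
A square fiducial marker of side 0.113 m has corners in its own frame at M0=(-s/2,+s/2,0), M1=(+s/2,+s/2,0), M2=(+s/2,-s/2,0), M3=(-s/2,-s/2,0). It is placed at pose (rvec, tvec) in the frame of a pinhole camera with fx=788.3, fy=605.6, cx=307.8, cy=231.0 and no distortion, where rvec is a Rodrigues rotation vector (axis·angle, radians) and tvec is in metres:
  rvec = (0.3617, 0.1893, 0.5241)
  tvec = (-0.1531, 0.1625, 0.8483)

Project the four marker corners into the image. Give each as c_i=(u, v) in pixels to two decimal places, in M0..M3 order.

c0=(103.44, 354.66) c1=(188.74, 397.10) c2=(231.61, 338.87) c3=(141.37, 294.88)

Intrinsics K: fx=788.3, fy=605.6, cx=307.8, cy=231.0
Marker side s = 0.113 m; corners in marker frame (Z=0):
  M0 = (-0.0565, +0.0565, 0)
  M1 = (+0.0565, +0.0565, 0)
  M2 = (+0.0565, -0.0565, 0)
  M3 = (-0.0565, -0.0565, 0)
rvec = (0.3617, 0.1893, 0.5241), |rvec| = θ = 0.66434 rad = 38.064°
Rodrigues: sinθ=0.61654, 1−cosθ=0.21267; R = I + sinθ·[k]× + (1−cosθ)·[k]×²:
    [+0.85037 -0.45340 +0.26703]
    [+0.51938 +0.80459 -0.28787]
    [-0.08433 +0.38348 +0.91969]
t = (-0.1531, 0.1625, 0.8483) m
M0: Pc = R·M0+t = (-0.22676, +0.17861, +0.87473); u = 788.3·(-0.22676)/0.87473 + 307.8 = 103.4435, v = 605.6·(+0.17861)/0.87473 + 231.0 = 354.6595
M1: Pc = R·M1+t = (-0.13067, +0.23730, +0.86520); u = 788.3·(-0.13067)/0.86520 + 307.8 = 188.7434, v = 605.6·(+0.23730)/0.86520 + 231.0 = 397.1020
M2: Pc = R·M2+t = (-0.07944, +0.14639, +0.82187); u = 788.3·(-0.07944)/0.82187 + 307.8 = 231.6073, v = 605.6·(+0.14639)/0.82187 + 231.0 = 338.8654
M3: Pc = R·M3+t = (-0.17553, +0.08770, +0.83140); u = 788.3·(-0.17553)/0.83140 + 307.8 = 141.3701, v = 605.6·(+0.08770)/0.83140 + 231.0 = 294.8782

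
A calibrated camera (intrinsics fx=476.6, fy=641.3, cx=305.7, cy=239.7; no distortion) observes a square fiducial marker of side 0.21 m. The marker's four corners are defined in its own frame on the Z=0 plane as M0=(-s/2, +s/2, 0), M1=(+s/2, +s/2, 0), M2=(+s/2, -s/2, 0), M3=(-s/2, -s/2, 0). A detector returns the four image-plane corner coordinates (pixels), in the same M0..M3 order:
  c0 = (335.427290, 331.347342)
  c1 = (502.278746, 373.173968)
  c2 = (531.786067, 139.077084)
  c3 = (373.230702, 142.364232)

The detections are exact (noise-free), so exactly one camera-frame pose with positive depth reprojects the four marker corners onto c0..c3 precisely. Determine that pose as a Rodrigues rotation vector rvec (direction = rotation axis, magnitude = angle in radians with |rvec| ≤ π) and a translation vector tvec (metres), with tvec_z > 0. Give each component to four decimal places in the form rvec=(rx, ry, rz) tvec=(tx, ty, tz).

rvec=(-0.3496, 0.6003, 0.1911) tvec=(0.1533, 0.0008, 0.5966)

Intrinsics K: fx=476.6, fy=641.3, cx=305.7, cy=239.7
Marker side s = 0.21 m; corners in marker frame (Z=0):
  M0 = (-0.1050, +0.1050, 0)
  M1 = (+0.1050, +0.1050, 0)
  M2 = (+0.1050, -0.1050, 0)
  M3 = (-0.1050, -0.1050, 0)
Detected image corners:
  c0 = (335.427290, 331.347342) px
  c1 = (502.278746, 373.173968) px
  c2 = (531.786067, 139.077084) px
  c3 = (373.230702, 142.364232) px
Planar DLT: solve 8×8 A·h = b for H (H[2,2]=1):
  H  [+349.04555 -355.94389 +428.13727]
  H  [-153.59340 +886.77236 +240.56774]
  H  [-0.97505 -0.44450 +1.00000]
B = K⁻¹H; ‖b₁‖=1.676277, ‖b₂‖=1.676277; λ = 2/(‖b₁‖+‖b₂‖) = 0.596560, sign → tz>0 ⇒ λ=+0.596560
r₁ = λ·B[:,0] = (+0.81000,+0.07454,-0.58168); r₂ = λ·B[:,1] = (-0.27545,+0.92402,-0.26517)
r₃ = r₁×r₂ = (+0.51772,+0.37501,+0.76899); SVD([r₁ r₂ r₃]) → R = UVᵀ:
  R  [+0.81000 -0.27545 +0.51772]
  R  [+0.07454 +0.92402 +0.37501]
  R  [-0.58168 -0.26517 +0.76899]
t = (+0.15325, +0.00081, +0.59656) m
tr R = 2.503003; θ = arccos((tr R − 1)/2) = 0.720461 rad = 41.279°
axis k = ((R−Rᵀ)₃₂, (R−Rᵀ)₁₃, (R−Rᵀ)₂₁) / (2 sinθ) = (-0.485180, +0.833212, +0.265250)
rvec = θ·k = (-0.349554, +0.600297, +0.191102)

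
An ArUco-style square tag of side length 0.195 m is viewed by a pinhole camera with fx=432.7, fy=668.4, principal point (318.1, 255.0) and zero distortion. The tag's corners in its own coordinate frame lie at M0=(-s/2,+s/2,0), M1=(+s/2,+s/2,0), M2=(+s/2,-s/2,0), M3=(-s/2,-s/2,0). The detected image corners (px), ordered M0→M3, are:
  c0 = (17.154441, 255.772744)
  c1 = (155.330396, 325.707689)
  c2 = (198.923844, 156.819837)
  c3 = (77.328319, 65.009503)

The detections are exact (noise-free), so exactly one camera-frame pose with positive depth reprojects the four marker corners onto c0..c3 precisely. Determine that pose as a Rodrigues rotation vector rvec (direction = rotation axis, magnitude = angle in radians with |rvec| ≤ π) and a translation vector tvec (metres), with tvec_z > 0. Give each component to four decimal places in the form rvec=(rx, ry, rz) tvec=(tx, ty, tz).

Intrinsics K: fx=432.7, fy=668.4, cx=318.1, cy=255.0
Marker side s = 0.195 m; corners in marker frame (Z=0):
  M0 = (-0.0975, +0.0975, 0)
  M1 = (+0.0975, +0.0975, 0)
  M2 = (+0.0975, -0.0975, 0)
  M3 = (-0.0975, -0.0975, 0)
Detected image corners:
  c0 = (17.154441, 255.772744) px
  c1 = (155.330396, 325.707689) px
  c2 = (198.923844, 156.819837) px
  c3 = (77.328319, 65.009503) px
Planar DLT: solve 8×8 A·h = b for H (H[2,2]=1):
  H  [+751.98087 -301.40087 +117.98238]
  H  [+572.93626 +848.90154 +200.88332]
  H  [+0.77841 -0.34370 +1.00000]
B = K⁻¹H; ‖b₁‖=1.509454, ‖b₂‖=1.509454; λ = 2/(‖b₁‖+‖b₂‖) = 0.662491, sign → tz>0 ⇒ λ=+0.662491
r₁ = λ·B[:,0] = (+0.77222,+0.37113,+0.51569); r₂ = λ·B[:,1] = (-0.29407,+0.92826,-0.22770)
r₃ = r₁×r₂ = (-0.56320,+0.02418,+0.82597); SVD([r₁ r₂ r₃]) → R = UVᵀ:
  R  [+0.77222 -0.29407 -0.56320]
  R  [+0.37113 +0.92826 +0.02418]
  R  [+0.51569 -0.22770 +0.82597]
t = (-0.30639, -0.05364, +0.66249) m
tr R = 2.526455; θ = arccos((tr R − 1)/2) = 0.702503 rad = 40.250°
axis k = ((R−Rᵀ)₃₂, (R−Rᵀ)₁₃, (R−Rᵀ)₂₁) / (2 sinθ) = (-0.194914, -0.834883, +0.514761)
rvec = θ·k = (-0.136927, -0.586508, +0.361621)

rvec=(-0.1369, -0.5865, 0.3616) tvec=(-0.3064, -0.0536, 0.6625)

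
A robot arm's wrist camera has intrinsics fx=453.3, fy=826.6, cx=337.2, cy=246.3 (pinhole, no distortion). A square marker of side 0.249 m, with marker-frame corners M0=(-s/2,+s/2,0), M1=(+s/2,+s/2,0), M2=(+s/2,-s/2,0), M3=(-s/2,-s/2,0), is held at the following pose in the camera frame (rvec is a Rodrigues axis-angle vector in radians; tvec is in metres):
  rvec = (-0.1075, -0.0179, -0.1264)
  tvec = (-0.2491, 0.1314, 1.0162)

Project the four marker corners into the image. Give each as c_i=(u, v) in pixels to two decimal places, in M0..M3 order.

Intrinsics K: fx=453.3, fy=826.6, cx=337.2, cy=246.3
Marker side s = 0.249 m; corners in marker frame (Z=0):
  M0 = (-0.1245, +0.1245, 0)
  M1 = (+0.1245, +0.1245, 0)
  M2 = (+0.1245, -0.1245, 0)
  M3 = (-0.1245, -0.1245, 0)
rvec = (-0.1075, -0.0179, -0.1264), |rvec| = θ = 0.16689 rad = 9.562°
Rodrigues: sinθ=0.16612, 1−cosθ=0.01389; R = I + sinθ·[k]× + (1−cosθ)·[k]×²:
    [+0.99187 +0.12677 -0.01104]
    [-0.12485 +0.98627 +0.10813]
    [+0.02460 -0.10587 +0.99408]
t = (-0.2491, 0.1314, 1.0162) m
M0: Pc = R·M0+t = (-0.35680, +0.26973, +0.99996); u = 453.3·(-0.35680)/0.99996 + 337.2 = 175.4535, v = 826.6·(+0.26973)/0.99996 + 246.3 = 469.2721
M1: Pc = R·M1+t = (-0.10983, +0.23865, +1.00608); u = 453.3·(-0.10983)/1.00608 + 337.2 = 287.7155, v = 826.6·(+0.23865)/1.00608 + 246.3 = 442.3722
M2: Pc = R·M2+t = (-0.14140, -0.00693, +1.03244); u = 453.3·(-0.14140)/1.03244 + 337.2 = 275.1195, v = 826.6·(-0.00693)/1.03244 + 246.3 = 240.7482
M3: Pc = R·M3+t = (-0.38837, +0.02415, +1.02632); u = 453.3·(-0.38837)/1.02632 + 337.2 = 165.6660, v = 826.6·(+0.02415)/1.02632 + 246.3 = 265.7539

c0=(175.45, 469.27) c1=(287.72, 442.37) c2=(275.12, 240.75) c3=(165.67, 265.75)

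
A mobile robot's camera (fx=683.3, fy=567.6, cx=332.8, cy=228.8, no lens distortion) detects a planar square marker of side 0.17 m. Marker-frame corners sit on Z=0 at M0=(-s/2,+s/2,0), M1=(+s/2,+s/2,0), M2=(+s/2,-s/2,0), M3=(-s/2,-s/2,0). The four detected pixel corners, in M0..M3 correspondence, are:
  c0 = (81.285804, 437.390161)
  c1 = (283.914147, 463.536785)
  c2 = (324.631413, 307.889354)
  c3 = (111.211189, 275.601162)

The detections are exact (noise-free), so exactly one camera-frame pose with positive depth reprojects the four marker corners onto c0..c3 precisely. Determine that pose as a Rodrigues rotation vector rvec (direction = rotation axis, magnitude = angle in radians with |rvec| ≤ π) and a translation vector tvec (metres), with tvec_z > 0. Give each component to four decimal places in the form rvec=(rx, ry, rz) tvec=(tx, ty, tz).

rvec=(0.1955, -0.0740, 0.2010) tvec=(-0.1071, 0.1418, 0.5561)

Intrinsics K: fx=683.3, fy=567.6, cx=332.8, cy=228.8
Marker side s = 0.17 m; corners in marker frame (Z=0):
  M0 = (-0.0850, +0.0850, 0)
  M1 = (+0.0850, +0.0850, 0)
  M2 = (+0.0850, -0.0850, 0)
  M3 = (-0.0850, -0.0850, 0)
Detected image corners:
  c0 = (81.285804, 437.390161) px
  c1 = (283.914147, 463.536785) px
  c2 = (324.631413, 307.889354) px
  c3 = (111.211189, 275.601162) px
Planar DLT: solve 8×8 A·h = b for H (H[2,2]=1):
  H  [+1256.06499 -141.45574 +201.22994]
  H  [+233.04926 +1057.10453 +373.55970]
  H  [+0.16624 +0.33339 +1.00000]
B = K⁻¹H; ‖b₁‖=1.798238, ‖b₂‖=1.798238; λ = 2/(‖b₁‖+‖b₂‖) = 0.556100, sign → tz>0 ⇒ λ=+0.556100
r₁ = λ·B[:,0] = (+0.97721,+0.19106,+0.09245); r₂ = λ·B[:,1] = (-0.20542,+0.96095,+0.18540)
r₃ = r₁×r₂ = (-0.05342,-0.20017,+0.97830); SVD([r₁ r₂ r₃]) → R = UVᵀ:
  R  [+0.97721 -0.20542 -0.05342]
  R  [+0.19106 +0.96095 -0.20017]
  R  [+0.09245 +0.18540 +0.97830]
t = (-0.10708, +0.14183, +0.55610) m
tr R = 2.916472; θ = arccos((tr R − 1)/2) = 0.290028 rad = 16.617°
axis k = ((R−Rᵀ)₃₂, (R−Rᵀ)₁₃, (R−Rᵀ)₂₁) / (2 sinθ) = (+0.674115, -0.255027, +0.693203)
rvec = θ·k = (+0.195512, -0.073965, +0.201048)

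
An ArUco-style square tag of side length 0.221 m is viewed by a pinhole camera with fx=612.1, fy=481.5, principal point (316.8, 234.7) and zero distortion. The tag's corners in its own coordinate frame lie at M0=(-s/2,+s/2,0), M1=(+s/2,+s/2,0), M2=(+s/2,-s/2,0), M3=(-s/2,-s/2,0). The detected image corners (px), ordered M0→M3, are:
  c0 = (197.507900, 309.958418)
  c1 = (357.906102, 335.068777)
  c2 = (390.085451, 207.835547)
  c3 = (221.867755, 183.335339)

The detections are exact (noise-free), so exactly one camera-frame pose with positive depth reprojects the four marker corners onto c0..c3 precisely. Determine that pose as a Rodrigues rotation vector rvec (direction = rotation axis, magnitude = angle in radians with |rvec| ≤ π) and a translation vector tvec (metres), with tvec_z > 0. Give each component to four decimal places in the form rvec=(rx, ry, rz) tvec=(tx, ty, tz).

rvec=(0.1609, 0.0651, 0.1823) tvec=(-0.0341, 0.0431, 0.8067)

Intrinsics K: fx=612.1, fy=481.5, cx=316.8, cy=234.7
Marker side s = 0.221 m; corners in marker frame (Z=0):
  M0 = (-0.1105, +0.1105, 0)
  M1 = (+0.1105, +0.1105, 0)
  M2 = (+0.1105, -0.1105, 0)
  M3 = (-0.1105, -0.1105, 0)
Detected image corners:
  c0 = (197.507900, 309.958418) px
  c1 = (357.906102, 335.068777) px
  c2 = (390.085451, 207.835547) px
  c3 = (221.867755, 183.335339) px
Planar DLT: solve 8×8 A·h = b for H (H[2,2]=1):
  H  [+725.05096 -68.05139 +290.96141]
  H  [+96.27381 +627.35765 +260.40051]
  H  [-0.06176 +0.20472 +1.00000]
B = K⁻¹H; ‖b₁‖=1.239595, ‖b₂‖=1.239595; λ = 2/(‖b₁‖+‖b₂‖) = 0.806715, sign → tz>0 ⇒ λ=+0.806715
r₁ = λ·B[:,0] = (+0.98136,+0.18558,-0.04982); r₂ = λ·B[:,1] = (-0.17516,+0.97059,+0.16515)
r₃ = r₁×r₂ = (+0.07901,-0.15334,+0.98501); SVD([r₁ r₂ r₃]) → R = UVᵀ:
  R  [+0.98136 -0.17516 +0.07901]
  R  [+0.18558 +0.97059 -0.15334]
  R  [-0.04982 +0.16515 +0.98501]
t = (-0.03405, +0.04306, +0.80672) m
tr R = 2.936964; θ = arccos((tr R − 1)/2) = 0.251734 rad = 14.423°
axis k = ((R−Rᵀ)₃₂, (R−Rᵀ)₁₃, (R−Rᵀ)₂₁) / (2 sinθ) = (+0.639325, +0.258601, +0.724147)
rvec = θ·k = (+0.160940, +0.065099, +0.182292)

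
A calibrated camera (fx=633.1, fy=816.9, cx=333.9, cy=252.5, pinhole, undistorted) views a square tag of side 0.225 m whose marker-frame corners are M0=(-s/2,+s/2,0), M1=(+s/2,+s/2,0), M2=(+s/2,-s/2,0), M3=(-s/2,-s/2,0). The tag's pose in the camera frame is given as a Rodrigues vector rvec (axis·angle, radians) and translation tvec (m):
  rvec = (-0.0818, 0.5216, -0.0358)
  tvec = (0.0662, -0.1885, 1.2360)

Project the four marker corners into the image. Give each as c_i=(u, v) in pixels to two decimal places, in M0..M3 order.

Intrinsics K: fx=633.1, fy=816.9, cx=333.9, cy=252.5
Marker side s = 0.225 m; corners in marker frame (Z=0):
  M0 = (-0.1125, +0.1125, 0)
  M1 = (+0.1125, +0.1125, 0)
  M2 = (+0.1125, -0.1125, 0)
  M3 = (-0.1125, -0.1125, 0)
rvec = (-0.0818, 0.5216, -0.0358), |rvec| = θ = 0.52919 rad = 30.320°
Rodrigues: sinθ=0.50483, 1−cosθ=0.13678; R = I + sinθ·[k]× + (1−cosθ)·[k]×²:
    [+0.86649 +0.01331 +0.49902]
    [-0.05499 +0.99611 +0.06891]
    [-0.49616 -0.08716 +0.86384]
t = (0.0662, -0.1885, 1.2360) m
M0: Pc = R·M0+t = (-0.02978, -0.07025, +1.28201); u = 633.1·(-0.02978)/1.28201 + 333.9 = 319.1927, v = 816.9·(-0.07025)/1.28201 + 252.5 = 207.7357
M1: Pc = R·M1+t = (+0.16518, -0.08262, +1.17038); u = 633.1·(+0.16518)/1.17038 + 333.9 = 423.2505, v = 816.9·(-0.08262)/1.17038 + 252.5 = 194.8295
M2: Pc = R·M2+t = (+0.16218, -0.30675, +1.18999); u = 633.1·(+0.16218)/1.18999 + 333.9 = 420.1845, v = 816.9·(-0.30675)/1.18999 + 252.5 = 41.9238
M3: Pc = R·M3+t = (-0.03278, -0.29438, +1.30162); u = 633.1·(-0.03278)/1.30162 + 333.9 = 317.9574, v = 816.9·(-0.29438)/1.30162 + 252.5 = 67.7498

c0=(319.19, 207.74) c1=(423.25, 194.83) c2=(420.18, 41.92) c3=(317.96, 67.75)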